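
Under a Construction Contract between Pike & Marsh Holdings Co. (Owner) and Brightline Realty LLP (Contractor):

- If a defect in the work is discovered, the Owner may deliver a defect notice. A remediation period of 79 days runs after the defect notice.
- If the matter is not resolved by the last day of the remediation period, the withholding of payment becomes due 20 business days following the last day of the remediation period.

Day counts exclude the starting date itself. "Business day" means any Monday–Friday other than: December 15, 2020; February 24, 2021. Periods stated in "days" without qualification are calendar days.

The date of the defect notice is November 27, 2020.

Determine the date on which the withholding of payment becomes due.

March 15, 2021

The last day of the remediation period: 79 calendar days after November 27, 2020 is February 14, 2021.
The date on which the withholding of payment becomes due: counting 20 business days from Sunday, February 14, 2021 (Feb 15, Feb 16, Feb 17, Feb 18, …, Mar 11, Mar 12, Mar 15, skipping weekends and the listed holiday on Feb 24) reaches Monday, March 15, 2021.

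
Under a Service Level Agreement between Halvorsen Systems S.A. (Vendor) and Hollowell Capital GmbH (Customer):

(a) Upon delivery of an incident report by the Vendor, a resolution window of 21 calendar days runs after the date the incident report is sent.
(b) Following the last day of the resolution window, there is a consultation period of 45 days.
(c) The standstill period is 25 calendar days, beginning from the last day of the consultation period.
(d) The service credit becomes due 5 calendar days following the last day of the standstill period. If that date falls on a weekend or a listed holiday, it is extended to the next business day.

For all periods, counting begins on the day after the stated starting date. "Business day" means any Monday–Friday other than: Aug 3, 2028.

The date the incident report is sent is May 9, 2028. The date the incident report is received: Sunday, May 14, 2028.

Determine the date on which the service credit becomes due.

Adding 21 calendar days to May 9, 2028 gives May 30, 2028, which is the last day of the resolution window.
Adding 45 calendar days to May 30, 2028 gives Jul 14, 2028, which is the last day of the consultation period.
The last day of the standstill period: 25 calendar days after Jul 14, 2028 is Aug 8, 2028.
The date on which the service credit becomes due: Aug 8, 2028 + 5 days = Aug 13, 2028. That falls on a Sunday, so it rolls to the next business day, Monday, Aug 14, 2028.

Aug 14, 2028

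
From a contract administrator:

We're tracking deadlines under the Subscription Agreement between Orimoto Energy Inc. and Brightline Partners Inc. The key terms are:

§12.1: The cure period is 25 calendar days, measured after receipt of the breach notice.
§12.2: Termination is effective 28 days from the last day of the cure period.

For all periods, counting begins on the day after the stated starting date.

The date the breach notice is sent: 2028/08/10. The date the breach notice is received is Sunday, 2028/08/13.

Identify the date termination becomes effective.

2028/10/05

Adding 25 calendar days to 2028/08/13 gives 2028/09/07, which is the last day of the cure period.
The date termination becomes effective: 28 calendar days after 2028/09/07 is 2028/10/05.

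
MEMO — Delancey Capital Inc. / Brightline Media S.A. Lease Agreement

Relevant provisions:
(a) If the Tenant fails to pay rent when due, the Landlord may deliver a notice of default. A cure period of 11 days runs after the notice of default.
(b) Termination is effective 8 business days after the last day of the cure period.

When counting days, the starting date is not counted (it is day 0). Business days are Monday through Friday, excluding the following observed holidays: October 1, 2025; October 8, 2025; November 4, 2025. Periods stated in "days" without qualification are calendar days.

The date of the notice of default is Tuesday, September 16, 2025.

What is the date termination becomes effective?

October 10, 2025

The last day of the cure period: 11 calendar days after September 16, 2025 is September 27, 2025.
The date termination becomes effective: 8 business days after Saturday, September 27, 2025, skipping weekends and the listed holidays on Oct 1, Oct 8 — Sep 29, Sep 30, Oct 2, Oct 3, Oct 6, Oct 7, Oct 9, Oct 10 — lands on Friday, October 10, 2025.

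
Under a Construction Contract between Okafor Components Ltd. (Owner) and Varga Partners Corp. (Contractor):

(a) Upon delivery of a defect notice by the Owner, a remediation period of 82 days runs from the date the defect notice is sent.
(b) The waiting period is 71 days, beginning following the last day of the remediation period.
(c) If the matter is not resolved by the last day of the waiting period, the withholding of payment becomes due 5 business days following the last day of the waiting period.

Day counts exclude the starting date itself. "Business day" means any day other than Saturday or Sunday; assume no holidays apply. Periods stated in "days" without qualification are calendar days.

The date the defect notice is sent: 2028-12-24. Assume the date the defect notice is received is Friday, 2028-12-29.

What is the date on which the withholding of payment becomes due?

The last day of the remediation period: 2028-12-24 + 82 days = 2029-03-16.
Adding 71 calendar days to 2029-03-16 gives 2029-05-26, which is the last day of the waiting period.
The date on which the withholding of payment becomes due: counting 5 business days from Saturday, 2029-05-26 (May 28, May 29, May 30, May 31, Jun 1, skipping weekends) reaches Friday, 2029-06-01.

2029-06-01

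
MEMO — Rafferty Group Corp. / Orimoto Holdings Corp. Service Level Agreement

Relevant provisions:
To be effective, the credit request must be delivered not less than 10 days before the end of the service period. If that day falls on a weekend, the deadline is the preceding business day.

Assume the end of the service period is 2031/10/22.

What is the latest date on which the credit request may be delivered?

2031/10/22 minus 10 days is 2031/10/12. That is a Sunday, so the deadline moves back to Friday, 2031/10/10.

2031/10/10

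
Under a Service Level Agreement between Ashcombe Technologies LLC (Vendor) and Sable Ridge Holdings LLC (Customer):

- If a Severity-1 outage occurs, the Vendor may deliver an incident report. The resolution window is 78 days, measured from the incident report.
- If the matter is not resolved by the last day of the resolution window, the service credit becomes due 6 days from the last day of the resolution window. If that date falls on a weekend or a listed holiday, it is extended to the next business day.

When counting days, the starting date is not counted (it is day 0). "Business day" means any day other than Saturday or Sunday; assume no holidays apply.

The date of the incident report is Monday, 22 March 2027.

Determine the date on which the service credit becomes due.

14 June 2027

The last day of the resolution window: 78 calendar days after 22 March 2027 is 8 June 2027.
Adding 6 calendar days to 8 June 2027 gives 14 June 2027, which is the date on which the service credit becomes due. 14 June 2027 is a Monday, so no roll-forward applies.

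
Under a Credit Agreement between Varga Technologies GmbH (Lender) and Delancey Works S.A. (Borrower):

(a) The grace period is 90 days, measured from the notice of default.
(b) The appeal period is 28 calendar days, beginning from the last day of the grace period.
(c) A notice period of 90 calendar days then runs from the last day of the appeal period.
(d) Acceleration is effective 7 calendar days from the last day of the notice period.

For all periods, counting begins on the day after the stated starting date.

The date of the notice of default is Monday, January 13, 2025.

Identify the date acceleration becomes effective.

August 16, 2025

The last day of the grace period: January 13, 2025 + 90 days = April 13, 2025.
The last day of the appeal period: April 13, 2025 + 28 days = May 11, 2025.
Adding 90 calendar days to May 11, 2025 gives August 9, 2025, which is the last day of the notice period.
The date acceleration becomes effective: August 9, 2025 + 7 days = August 16, 2025.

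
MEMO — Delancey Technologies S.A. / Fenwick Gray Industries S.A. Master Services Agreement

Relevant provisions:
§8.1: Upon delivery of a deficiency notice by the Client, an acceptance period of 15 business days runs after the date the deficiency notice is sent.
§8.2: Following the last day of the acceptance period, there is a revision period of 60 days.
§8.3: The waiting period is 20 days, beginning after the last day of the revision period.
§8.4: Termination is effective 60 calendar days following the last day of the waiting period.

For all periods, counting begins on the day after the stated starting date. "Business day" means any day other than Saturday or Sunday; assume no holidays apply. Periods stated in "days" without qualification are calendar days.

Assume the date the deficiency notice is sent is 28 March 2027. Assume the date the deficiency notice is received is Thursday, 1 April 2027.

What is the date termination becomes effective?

3 September 2027

The last day of the acceptance period: counting 15 business days from Sunday, 28 March 2027 (Mar 29, Mar 30, Mar 31, Apr 1, …, Apr 14, Apr 15, Apr 16, skipping weekends) reaches Friday, 16 April 2027.
The last day of the revision period: 60 calendar days after 16 April 2027 is 15 June 2027.
The last day of the waiting period: 20 calendar days after 15 June 2027 is 5 July 2027.
The date termination becomes effective: 60 calendar days after 5 July 2027 is 3 September 2027.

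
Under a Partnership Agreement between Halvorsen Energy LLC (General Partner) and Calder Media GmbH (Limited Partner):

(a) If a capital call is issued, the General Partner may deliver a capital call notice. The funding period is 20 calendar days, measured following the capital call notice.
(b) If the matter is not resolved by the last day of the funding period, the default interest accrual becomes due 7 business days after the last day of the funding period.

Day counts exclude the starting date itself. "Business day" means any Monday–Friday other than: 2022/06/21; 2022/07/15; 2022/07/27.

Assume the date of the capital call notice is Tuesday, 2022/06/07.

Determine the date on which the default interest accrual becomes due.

The last day of the funding period: 2022/06/07 + 20 days = 2022/06/27.
The date on which the default interest accrual becomes due: 7 business days after Monday, 2022/06/27, skipping weekends — Jun 28, Jun 29, Jun 30, Jul 1, Jul 4, Jul 5, Jul 6 — lands on Wednesday, 2022/07/06.

2022/07/06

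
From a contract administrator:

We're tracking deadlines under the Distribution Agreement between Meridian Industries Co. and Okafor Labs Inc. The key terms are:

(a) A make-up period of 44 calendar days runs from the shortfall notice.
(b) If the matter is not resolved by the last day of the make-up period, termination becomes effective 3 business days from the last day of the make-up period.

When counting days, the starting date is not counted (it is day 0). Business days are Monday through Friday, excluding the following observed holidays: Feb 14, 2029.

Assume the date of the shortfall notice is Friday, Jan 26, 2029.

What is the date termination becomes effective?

Mar 14, 2029

Adding 44 calendar days to Jan 26, 2029 gives Mar 11, 2029, which is the last day of the make-up period.
The date termination becomes effective: 3 business days after Sunday, Mar 11, 2029, skipping weekends — Mar 12, Mar 13, Mar 14 — lands on Wednesday, Mar 14, 2029.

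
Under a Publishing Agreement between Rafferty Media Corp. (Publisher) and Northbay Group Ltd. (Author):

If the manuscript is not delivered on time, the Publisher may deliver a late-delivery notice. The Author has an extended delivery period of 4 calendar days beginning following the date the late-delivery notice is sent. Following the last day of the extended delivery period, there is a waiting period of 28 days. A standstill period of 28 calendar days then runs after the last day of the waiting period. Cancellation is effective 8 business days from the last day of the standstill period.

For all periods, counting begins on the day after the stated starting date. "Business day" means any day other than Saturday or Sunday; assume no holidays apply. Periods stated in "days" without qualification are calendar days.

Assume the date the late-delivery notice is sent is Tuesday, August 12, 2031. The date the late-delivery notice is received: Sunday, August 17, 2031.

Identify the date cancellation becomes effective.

October 22, 2031

The last day of the extended delivery period: 4 calendar days after August 12, 2031 is August 16, 2031.
The last day of the waiting period: August 16, 2031 + 28 days = September 13, 2031.
The last day of the standstill period: September 13, 2031 + 28 days = October 11, 2031.
The date cancellation becomes effective: 8 business days after Saturday, October 11, 2031, skipping weekends — Oct 13, Oct 14, Oct 15, Oct 16, Oct 17, Oct 20, Oct 21, Oct 22 — lands on Wednesday, October 22, 2031.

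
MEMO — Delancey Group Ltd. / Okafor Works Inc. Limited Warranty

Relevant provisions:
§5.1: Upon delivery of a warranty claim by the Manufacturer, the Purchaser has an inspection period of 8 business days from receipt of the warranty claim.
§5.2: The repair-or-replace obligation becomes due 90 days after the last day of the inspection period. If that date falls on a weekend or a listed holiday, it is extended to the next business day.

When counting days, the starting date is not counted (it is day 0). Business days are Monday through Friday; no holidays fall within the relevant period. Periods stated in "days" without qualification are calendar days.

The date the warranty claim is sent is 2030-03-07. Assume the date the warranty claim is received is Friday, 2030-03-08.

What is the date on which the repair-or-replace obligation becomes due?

2030-06-18

From Friday, 2030-03-08, 8 business days (Mar 11, Mar 12, Mar 13, Mar 14, Mar 15, Mar 18, Mar 19, Mar 20, skipping weekends) brings us to Wednesday, 2030-03-20, which is the last day of the inspection period.
The date on which the repair-or-replace obligation becomes due: 90 calendar days after 2030-03-20 is 2030-06-18. 2030-06-18 is a Tuesday, so no roll-forward applies.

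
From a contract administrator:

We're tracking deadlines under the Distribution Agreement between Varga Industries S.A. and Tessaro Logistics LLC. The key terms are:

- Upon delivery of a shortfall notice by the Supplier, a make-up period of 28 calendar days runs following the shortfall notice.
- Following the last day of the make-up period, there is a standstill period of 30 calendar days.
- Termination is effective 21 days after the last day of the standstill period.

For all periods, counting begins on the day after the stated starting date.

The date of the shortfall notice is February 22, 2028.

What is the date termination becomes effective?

May 11, 2028

The last day of the make-up period: 28 calendar days after February 22, 2028 is March 21, 2028.
The last day of the standstill period: March 21, 2028 + 30 days = April 20, 2028.
The date termination becomes effective: 21 calendar days after April 20, 2028 is May 11, 2028.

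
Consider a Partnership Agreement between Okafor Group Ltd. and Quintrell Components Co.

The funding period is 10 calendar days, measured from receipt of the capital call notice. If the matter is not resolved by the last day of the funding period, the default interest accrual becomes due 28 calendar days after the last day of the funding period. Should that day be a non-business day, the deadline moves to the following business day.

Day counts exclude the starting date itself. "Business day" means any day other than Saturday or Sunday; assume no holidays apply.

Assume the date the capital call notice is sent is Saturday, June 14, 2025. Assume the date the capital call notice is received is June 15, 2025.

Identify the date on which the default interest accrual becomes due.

Adding 10 calendar days to June 15, 2025 gives June 25, 2025, which is the last day of the funding period.
Adding 28 calendar days to June 25, 2025 gives July 23, 2025, which is the date on which the default interest accrual becomes due. July 23, 2025 is a Wednesday, so no roll-forward applies.

July 23, 2025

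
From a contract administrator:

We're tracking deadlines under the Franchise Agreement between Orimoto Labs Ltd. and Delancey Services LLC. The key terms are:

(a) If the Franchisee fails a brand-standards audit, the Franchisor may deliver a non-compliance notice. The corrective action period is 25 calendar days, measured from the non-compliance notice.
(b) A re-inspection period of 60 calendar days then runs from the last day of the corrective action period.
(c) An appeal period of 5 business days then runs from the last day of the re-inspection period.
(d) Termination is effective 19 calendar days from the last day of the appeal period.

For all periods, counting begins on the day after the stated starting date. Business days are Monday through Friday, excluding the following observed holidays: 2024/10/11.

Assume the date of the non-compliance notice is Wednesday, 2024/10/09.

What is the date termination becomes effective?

2025/01/28

Adding 25 calendar days to 2024/10/09 gives 2024/11/03, which is the last day of the corrective action period.
The last day of the re-inspection period: 60 calendar days after 2024/11/03 is 2025/01/02.
The last day of the appeal period: counting 5 business days from Thursday, 2025/01/02 (Jan 3, Jan 6, Jan 7, Jan 8, Jan 9, skipping weekends) reaches Thursday, 2025/01/09.
The date termination becomes effective: 2025/01/09 + 19 days = 2025/01/28.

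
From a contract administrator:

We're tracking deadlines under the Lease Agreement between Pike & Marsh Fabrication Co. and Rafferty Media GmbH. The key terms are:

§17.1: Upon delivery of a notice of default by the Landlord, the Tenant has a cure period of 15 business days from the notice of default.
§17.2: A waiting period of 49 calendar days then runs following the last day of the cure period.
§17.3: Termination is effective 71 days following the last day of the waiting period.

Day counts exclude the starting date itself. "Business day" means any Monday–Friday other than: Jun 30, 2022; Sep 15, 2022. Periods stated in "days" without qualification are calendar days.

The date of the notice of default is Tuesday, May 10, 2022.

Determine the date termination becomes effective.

Sep 28, 2022

From Tuesday, May 10, 2022, 15 business days (May 11, May 12, May 13, May 16, …, May 27, May 30, May 31, skipping weekends) brings us to Tuesday, May 31, 2022, which is the last day of the cure period.
Adding 49 calendar days to May 31, 2022 gives Jul 19, 2022, which is the last day of the waiting period.
Adding 71 calendar days to Jul 19, 2022 gives Sep 28, 2022, which is the date termination becomes effective.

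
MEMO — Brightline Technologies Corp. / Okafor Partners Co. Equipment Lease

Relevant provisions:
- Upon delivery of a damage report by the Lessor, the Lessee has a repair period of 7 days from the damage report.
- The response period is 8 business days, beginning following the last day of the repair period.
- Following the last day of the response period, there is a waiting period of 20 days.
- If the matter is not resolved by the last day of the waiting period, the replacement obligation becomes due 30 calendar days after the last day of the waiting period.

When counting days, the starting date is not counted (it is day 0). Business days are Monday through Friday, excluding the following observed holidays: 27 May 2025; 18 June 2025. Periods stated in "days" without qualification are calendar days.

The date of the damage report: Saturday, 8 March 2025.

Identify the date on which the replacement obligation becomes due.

The last day of the repair period: 8 March 2025 + 7 days = 15 March 2025.
The last day of the response period: counting 8 business days from Saturday, 15 March 2025 (Mar 17, Mar 18, Mar 19, Mar 20, Mar 21, Mar 24, Mar 25, Mar 26, skipping weekends) reaches Wednesday, 26 March 2025.
The last day of the waiting period: 26 March 2025 + 20 days = 15 April 2025.
Adding 30 calendar days to 15 April 2025 gives 15 May 2025, which is the date on which the replacement obligation becomes due.

15 May 2025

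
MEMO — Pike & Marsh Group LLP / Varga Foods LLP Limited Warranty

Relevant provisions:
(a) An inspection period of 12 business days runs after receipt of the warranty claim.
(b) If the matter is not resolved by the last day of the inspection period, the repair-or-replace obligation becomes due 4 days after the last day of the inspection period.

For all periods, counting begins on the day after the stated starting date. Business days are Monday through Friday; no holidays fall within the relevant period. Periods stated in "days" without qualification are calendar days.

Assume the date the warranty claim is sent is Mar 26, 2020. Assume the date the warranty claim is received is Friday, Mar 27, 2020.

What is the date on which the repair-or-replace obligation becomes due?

From Friday, Mar 27, 2020, 12 business days (Mar 30, Mar 31, Apr 1, Apr 2, …, Apr 10, Apr 13, Apr 14, skipping weekends) brings us to Tuesday, Apr 14, 2020, which is the last day of the inspection period.
Adding 4 calendar days to Apr 14, 2020 gives Apr 18, 2020, which is the date on which the repair-or-replace obligation becomes due.

Apr 18, 2020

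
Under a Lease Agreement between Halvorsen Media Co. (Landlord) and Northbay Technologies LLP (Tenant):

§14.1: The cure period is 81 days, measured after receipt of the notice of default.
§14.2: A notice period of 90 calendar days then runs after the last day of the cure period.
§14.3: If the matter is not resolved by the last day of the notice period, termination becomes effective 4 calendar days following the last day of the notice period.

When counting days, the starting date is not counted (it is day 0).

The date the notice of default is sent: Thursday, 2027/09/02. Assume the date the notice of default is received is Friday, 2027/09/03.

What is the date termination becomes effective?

2028/02/25

The last day of the cure period: 2027/09/03 + 81 days = 2027/11/23.
Adding 90 calendar days to 2027/11/23 gives 2028/02/21, which is the last day of the notice period.
Adding 4 calendar days to 2028/02/21 gives 2028/02/25, which is the date termination becomes effective.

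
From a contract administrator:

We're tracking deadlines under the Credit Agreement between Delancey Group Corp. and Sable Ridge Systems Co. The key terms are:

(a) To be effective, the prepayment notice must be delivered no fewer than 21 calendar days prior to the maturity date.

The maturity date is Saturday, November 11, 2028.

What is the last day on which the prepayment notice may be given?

October 21, 2028

Counting back 21 calendar days from November 11, 2028 gives October 21, 2028.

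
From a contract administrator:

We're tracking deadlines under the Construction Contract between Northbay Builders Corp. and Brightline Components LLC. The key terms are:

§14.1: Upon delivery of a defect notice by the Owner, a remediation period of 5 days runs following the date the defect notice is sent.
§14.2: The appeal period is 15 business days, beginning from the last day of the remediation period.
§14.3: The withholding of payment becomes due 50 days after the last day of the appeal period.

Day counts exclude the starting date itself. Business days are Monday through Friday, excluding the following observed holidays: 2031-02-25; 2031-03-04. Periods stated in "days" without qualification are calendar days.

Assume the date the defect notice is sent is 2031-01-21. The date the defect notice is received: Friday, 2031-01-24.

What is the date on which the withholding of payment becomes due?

The last day of the remediation period: 5 calendar days after 2031-01-21 is 2031-01-26.
The last day of the appeal period: 15 business days after Sunday, 2031-01-26, skipping weekends — Jan 27, Jan 28, Jan 29, Jan 30, …, Feb 12, Feb 13, Feb 14 — lands on Friday, 2031-02-14.
The date on which the withholding of payment becomes due: 2031-02-14 + 50 days = 2031-04-05.

2031-04-05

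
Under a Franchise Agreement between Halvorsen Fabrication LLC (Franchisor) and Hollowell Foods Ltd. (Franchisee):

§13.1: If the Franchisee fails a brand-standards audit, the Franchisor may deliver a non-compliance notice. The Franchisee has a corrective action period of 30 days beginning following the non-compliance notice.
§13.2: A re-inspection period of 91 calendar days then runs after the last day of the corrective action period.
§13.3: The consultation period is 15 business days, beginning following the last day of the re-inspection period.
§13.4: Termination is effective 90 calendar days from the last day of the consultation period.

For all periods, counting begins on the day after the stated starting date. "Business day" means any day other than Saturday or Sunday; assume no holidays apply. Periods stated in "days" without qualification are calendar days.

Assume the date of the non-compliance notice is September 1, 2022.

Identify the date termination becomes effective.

April 20, 2023

The last day of the corrective action period: September 1, 2022 + 30 days = October 1, 2022.
The last day of the re-inspection period: October 1, 2022 + 91 days = December 31, 2022.
The last day of the consultation period: counting 15 business days from Saturday, December 31, 2022 (Jan 2, Jan 3, Jan 4, Jan 5, …, Jan 18, Jan 19, Jan 20, skipping weekends) reaches Friday, January 20, 2023.
The date termination becomes effective: 90 calendar days after January 20, 2023 is April 20, 2023.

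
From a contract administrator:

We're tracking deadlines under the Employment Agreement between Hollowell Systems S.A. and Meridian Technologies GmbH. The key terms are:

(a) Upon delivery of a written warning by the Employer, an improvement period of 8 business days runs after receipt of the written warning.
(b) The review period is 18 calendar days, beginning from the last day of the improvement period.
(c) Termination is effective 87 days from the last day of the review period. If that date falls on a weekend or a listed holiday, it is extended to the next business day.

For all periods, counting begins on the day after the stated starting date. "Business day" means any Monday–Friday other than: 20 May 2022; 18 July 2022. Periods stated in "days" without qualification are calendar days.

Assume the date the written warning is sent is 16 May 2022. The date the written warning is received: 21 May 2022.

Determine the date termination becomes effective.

14 September 2022

From Saturday, 21 May 2022, 8 business days (May 23, May 24, May 25, May 26, May 27, May 30, May 31, Jun 1, skipping weekends) brings us to Wednesday, 1 June 2022, which is the last day of the improvement period.
The last day of the review period: 18 calendar days after 1 June 2022 is 19 June 2022.
The date termination becomes effective: 87 calendar days after 19 June 2022 is 14 September 2022. 14 September 2022 is a Wednesday and is not a listed holiday, so no roll-forward applies.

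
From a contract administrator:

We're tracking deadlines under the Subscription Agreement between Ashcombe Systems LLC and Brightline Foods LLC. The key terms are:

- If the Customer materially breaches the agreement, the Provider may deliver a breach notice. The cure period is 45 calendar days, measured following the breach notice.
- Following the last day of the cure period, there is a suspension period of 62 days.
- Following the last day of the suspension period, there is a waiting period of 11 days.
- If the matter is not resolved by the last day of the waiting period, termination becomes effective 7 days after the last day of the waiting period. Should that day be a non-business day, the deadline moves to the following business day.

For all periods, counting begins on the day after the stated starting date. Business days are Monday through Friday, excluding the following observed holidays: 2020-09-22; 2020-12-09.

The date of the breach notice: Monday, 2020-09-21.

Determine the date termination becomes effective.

Adding 45 calendar days to 2020-09-21 gives 2020-11-05, which is the last day of the cure period.
The last day of the suspension period: 2020-11-05 + 62 days = 2021-01-06.
The last day of the waiting period: 2021-01-06 + 11 days = 2021-01-17.
The date termination becomes effective: 2021-01-17 + 7 days = 2021-01-24. That falls on a Sunday, so it rolls to the next business day, Monday, 2021-01-25.

2021-01-25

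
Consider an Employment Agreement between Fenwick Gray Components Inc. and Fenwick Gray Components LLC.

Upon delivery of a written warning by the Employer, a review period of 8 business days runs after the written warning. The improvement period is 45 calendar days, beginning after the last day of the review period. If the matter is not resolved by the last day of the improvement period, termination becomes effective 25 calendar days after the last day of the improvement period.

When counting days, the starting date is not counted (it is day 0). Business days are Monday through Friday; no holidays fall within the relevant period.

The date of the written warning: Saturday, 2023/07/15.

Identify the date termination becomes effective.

2023/10/04

From Saturday, 2023/07/15, 8 business days (Jul 17, Jul 18, Jul 19, Jul 20, Jul 21, Jul 24, Jul 25, Jul 26, skipping weekends) brings us to Wednesday, 2023/07/26, which is the last day of the review period.
The last day of the improvement period: 2023/07/26 + 45 days = 2023/09/09.
The date termination becomes effective: 2023/09/09 + 25 days = 2023/10/04.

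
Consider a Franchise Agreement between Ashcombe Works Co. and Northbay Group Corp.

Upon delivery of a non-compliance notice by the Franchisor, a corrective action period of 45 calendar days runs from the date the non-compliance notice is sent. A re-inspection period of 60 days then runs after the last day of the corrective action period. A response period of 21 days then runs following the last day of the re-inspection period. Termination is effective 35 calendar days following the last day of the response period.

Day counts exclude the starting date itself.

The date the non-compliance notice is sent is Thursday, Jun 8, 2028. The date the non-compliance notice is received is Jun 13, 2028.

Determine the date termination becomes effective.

Nov 16, 2028

The last day of the corrective action period: 45 calendar days after Jun 8, 2028 is Jul 23, 2028.
Adding 60 calendar days to Jul 23, 2028 gives Sep 21, 2028, which is the last day of the re-inspection period.
The last day of the response period: 21 calendar days after Sep 21, 2028 is Oct 12, 2028.
Adding 35 calendar days to Oct 12, 2028 gives Nov 16, 2028, which is the date termination becomes effective.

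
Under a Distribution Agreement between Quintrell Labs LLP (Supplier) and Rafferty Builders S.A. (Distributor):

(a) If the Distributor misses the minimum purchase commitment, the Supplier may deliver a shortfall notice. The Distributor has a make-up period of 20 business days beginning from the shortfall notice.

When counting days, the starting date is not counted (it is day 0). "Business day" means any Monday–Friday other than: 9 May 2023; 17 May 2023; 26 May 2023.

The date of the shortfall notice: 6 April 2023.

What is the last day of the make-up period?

4 May 2023

The last day of the make-up period: 20 business days after Thursday, 6 April 2023, skipping weekends — Apr 7, Apr 10, Apr 11, Apr 12, …, May 2, May 3, May 4 — lands on Thursday, 4 May 2023.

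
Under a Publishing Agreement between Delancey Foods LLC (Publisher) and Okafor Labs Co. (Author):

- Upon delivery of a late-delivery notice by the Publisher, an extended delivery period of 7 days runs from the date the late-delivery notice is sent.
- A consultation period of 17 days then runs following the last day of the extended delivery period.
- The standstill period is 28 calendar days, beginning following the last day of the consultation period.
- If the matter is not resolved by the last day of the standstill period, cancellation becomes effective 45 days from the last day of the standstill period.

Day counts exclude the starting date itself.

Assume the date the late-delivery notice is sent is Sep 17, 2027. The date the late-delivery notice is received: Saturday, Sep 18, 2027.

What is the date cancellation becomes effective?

The last day of the extended delivery period: 7 calendar days after Sep 17, 2027 is Sep 24, 2027.
The last day of the consultation period: 17 calendar days after Sep 24, 2027 is Oct 11, 2027.
Adding 28 calendar days to Oct 11, 2027 gives Nov 8, 2027, which is the last day of the standstill period.
Adding 45 calendar days to Nov 8, 2027 gives Dec 23, 2027, which is the date cancellation becomes effective.

Dec 23, 2027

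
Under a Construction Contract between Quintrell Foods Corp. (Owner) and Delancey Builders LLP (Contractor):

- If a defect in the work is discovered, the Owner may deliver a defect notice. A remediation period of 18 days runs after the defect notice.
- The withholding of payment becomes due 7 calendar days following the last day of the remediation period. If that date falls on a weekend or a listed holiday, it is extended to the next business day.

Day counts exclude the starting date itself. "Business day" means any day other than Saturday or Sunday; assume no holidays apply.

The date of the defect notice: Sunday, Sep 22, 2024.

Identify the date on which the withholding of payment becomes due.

Oct 17, 2024

Adding 18 calendar days to Sep 22, 2024 gives Oct 10, 2024, which is the last day of the remediation period.
The date on which the withholding of payment becomes due: Oct 10, 2024 + 7 days = Oct 17, 2024. Oct 17, 2024 is a Thursday, so no roll-forward applies.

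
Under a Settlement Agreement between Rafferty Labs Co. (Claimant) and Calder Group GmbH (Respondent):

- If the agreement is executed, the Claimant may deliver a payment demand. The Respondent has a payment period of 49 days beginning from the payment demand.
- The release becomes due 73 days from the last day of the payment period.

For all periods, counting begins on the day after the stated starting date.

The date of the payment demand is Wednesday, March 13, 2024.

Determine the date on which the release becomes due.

The last day of the payment period: March 13, 2024 + 49 days = May 1, 2024.
The date on which the release becomes due: May 1, 2024 + 73 days = July 13, 2024.

July 13, 2024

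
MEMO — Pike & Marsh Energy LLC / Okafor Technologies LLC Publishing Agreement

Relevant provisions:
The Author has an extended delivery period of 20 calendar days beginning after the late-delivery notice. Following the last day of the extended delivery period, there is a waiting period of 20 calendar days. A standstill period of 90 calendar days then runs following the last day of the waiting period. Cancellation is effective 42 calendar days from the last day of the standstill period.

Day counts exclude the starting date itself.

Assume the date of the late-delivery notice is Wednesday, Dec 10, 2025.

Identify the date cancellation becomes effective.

The last day of the extended delivery period: Dec 10, 2025 + 20 days = Dec 30, 2025.
The last day of the waiting period: Dec 30, 2025 + 20 days = Jan 19, 2026.
Adding 90 calendar days to Jan 19, 2026 gives Apr 19, 2026, which is the last day of the standstill period.
Adding 42 calendar days to Apr 19, 2026 gives May 31, 2026, which is the date cancellation becomes effective.

May 31, 2026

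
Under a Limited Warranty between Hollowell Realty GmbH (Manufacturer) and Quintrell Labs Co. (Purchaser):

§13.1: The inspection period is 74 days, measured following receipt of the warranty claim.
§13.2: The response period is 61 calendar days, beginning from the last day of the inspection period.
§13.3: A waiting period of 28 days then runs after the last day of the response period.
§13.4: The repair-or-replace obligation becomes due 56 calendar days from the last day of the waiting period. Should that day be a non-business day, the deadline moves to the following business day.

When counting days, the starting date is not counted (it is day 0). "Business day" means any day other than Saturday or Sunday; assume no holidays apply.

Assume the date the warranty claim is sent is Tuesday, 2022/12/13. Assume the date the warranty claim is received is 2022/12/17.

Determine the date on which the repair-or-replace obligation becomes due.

2023/07/24

The last day of the inspection period: 74 calendar days after 2022/12/17 is 2023/03/01.
Adding 61 calendar days to 2023/03/01 gives 2023/05/01, which is the last day of the response period.
Adding 28 calendar days to 2023/05/01 gives 2023/05/29, which is the last day of the waiting period.
The date on which the repair-or-replace obligation becomes due: 56 calendar days after 2023/05/29 is 2023/07/24. 2023/07/24 is a Monday, so no roll-forward applies.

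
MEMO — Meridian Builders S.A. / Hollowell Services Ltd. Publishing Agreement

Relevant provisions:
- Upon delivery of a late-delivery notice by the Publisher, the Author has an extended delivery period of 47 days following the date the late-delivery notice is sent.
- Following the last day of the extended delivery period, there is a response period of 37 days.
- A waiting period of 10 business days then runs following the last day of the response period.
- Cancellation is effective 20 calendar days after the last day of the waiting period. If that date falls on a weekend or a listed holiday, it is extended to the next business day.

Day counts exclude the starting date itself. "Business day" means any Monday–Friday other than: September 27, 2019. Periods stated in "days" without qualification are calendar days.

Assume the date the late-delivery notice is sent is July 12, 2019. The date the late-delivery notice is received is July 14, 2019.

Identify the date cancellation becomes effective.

November 7, 2019

The last day of the extended delivery period: 47 calendar days after July 12, 2019 is August 28, 2019.
Adding 37 calendar days to August 28, 2019 gives October 4, 2019, which is the last day of the response period.
The last day of the waiting period: counting 10 business days from Friday, October 4, 2019 (Oct 7, Oct 8, Oct 9, Oct 10, Oct 11, Oct 14, Oct 15, Oct 16, Oct 17, Oct 18, skipping weekends) reaches Friday, October 18, 2019.
Adding 20 calendar days to October 18, 2019 gives November 7, 2019, which is the date cancellation becomes effective. November 7, 2019 is a Thursday and is not a listed holiday, so no roll-forward applies.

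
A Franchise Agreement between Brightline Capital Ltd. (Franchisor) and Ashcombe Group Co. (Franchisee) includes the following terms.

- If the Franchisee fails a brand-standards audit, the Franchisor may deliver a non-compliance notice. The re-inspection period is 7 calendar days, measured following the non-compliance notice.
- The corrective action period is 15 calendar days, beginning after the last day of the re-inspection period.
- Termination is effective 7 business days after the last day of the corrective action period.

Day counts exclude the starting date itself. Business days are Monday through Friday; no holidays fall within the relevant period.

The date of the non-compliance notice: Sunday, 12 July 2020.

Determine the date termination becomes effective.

12 August 2020

Adding 7 calendar days to 12 July 2020 gives 19 July 2020, which is the last day of the re-inspection period.
The last day of the corrective action period: 19 July 2020 + 15 days = 3 August 2020.
The date termination becomes effective: 7 business days after Monday, 3 August 2020, skipping weekends — Aug 4, Aug 5, Aug 6, Aug 7, Aug 10, Aug 11, Aug 12 — lands on Wednesday, 12 August 2020.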